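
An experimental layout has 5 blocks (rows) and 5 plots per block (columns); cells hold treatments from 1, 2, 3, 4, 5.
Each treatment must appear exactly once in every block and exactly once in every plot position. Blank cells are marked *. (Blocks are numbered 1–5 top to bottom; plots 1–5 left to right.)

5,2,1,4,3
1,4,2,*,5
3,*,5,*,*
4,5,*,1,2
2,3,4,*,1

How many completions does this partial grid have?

Block 2, plot 4: eliminating its block and plot leaves {3}.
Block 3, plot 2: eliminating its block and plot leaves {1}.
Block 3, plot 4: eliminating its block and plot leaves {2}.
Block 3, plot 5: eliminating its block and plot leaves {4}.
Block 4, plot 3: eliminating its block and plot leaves {3}.
Block 5, plot 4: eliminating its block and plot leaves {5}.
Only one assignment across all blanks avoids any block or plot repeat, giving 1 completion.

1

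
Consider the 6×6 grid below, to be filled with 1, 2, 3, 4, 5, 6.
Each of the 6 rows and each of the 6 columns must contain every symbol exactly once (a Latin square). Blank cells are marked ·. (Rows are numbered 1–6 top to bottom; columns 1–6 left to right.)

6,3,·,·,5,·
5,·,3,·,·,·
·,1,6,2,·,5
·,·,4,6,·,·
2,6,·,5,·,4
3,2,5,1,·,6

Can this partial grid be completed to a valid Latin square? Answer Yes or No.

Row 1, column 4: row 1 has {3, 5, 6} and column 4 has {1, 2, 5, 6}, so it must be 4.
Now row 2, column 4: row 2 together with column 4 already contain {1, 2, 3, 4, 5, 6} — every symbol — so nothing can go there. The grid has no valid completion.

No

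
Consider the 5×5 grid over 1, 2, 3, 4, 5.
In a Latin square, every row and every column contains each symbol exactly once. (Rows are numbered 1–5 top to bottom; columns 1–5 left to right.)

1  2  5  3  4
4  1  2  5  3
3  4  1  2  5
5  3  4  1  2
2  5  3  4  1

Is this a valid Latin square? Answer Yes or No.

Yes

Each row is a permutation of the 5 symbols, and so is each column.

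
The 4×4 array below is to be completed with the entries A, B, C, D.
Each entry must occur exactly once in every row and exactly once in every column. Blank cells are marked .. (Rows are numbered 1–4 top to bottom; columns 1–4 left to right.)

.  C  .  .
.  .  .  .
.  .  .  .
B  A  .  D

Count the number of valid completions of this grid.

Row 1, column 1: eliminating its row and column leaves {A, D}.
Row 1, column 3: eliminating its row and column leaves {A, B, D}.
Row 1, column 4: eliminating its row and column leaves {A, B}.
Row 2, column 1: eliminating its row and column leaves {A, C, D}.
Row 2, column 2: eliminating its row and column leaves {B, D}.
Row 2, column 3: eliminating its row and column leaves {A, B, C, D}.
Row 2, column 4: eliminating its row and column leaves {A, B, C}.
Row 3, column 1: eliminating its row and column leaves {A, C, D}.
Row 3, column 2: eliminating its row and column leaves {B, D}.
Row 3, column 3: eliminating its row and column leaves {A, B, C, D}.
Row 3, column 4: eliminating its row and column leaves {A, B, C}.
Row 4, column 3: eliminating its row and column leaves {C}.
Enumerating the assignments across these blanks that avoid any row or column repeat gives 8 completions.

8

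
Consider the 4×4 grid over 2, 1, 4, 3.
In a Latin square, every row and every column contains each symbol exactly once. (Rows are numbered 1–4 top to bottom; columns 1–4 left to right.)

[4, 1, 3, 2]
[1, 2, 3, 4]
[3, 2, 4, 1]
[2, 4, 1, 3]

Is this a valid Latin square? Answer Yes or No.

No

Every row is a permutation, but column 2 contains 2 twice (at rows 2 and 3).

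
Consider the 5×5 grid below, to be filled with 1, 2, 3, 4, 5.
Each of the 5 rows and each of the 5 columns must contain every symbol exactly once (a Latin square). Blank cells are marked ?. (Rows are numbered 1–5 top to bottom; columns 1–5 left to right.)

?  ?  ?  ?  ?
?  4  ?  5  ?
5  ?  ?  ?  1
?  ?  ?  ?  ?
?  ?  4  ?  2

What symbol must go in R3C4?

4

Row 2, column 5: row 2 has {4, 5} and column 5 has {1, 2}, leaving only 3.
Row 3, column 4 is narrowed to {2, 3, 4}.
If it were 2, then row 3, column 3 would be left with no valid symbol.
If it were 3, then row 3, column 3 would be left with no valid symbol.
So row 3, column 4 must be 4.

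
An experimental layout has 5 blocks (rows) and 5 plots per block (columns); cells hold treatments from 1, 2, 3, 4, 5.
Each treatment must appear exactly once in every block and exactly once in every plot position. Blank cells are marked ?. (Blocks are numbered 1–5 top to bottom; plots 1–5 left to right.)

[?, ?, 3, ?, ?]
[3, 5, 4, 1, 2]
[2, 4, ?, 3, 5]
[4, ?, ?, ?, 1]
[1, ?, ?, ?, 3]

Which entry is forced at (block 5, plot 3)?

5

Block 1, plot 1: block 1 has {3} and plot 1 has {1, 2, 3, 4}, leaving only 5.
Block 1, plot 5: block 1 has {3, 5} and plot 5 has {1, 2, 3, 5}, leaving only 4.
Block 1, plot 4: block 1 has {3, 4, 5} and plot 4 has {1, 3}, leaving only 2.
Block 1, plot 2: block 1 has {2, 3, 4, 5} and plot 2 has {4, 5}, leaving only 1.
Block 3, plot 3: block 3 has {2, 3, 4, 5} and plot 3 has {3, 4}, leaving only 1.
Block 4, plot 4: block 4 has {1, 4} and plot 4 has {1, 2, 3}, leaving only 5.
Block 4, plot 3: block 4 has {1, 4, 5} and plot 3 has {1, 3, 4}, leaving only 2.
Block 5 already has {1, 3} and plot 3 already has {1, 2, 3, 4}, so block 5, plot 3 must be 5.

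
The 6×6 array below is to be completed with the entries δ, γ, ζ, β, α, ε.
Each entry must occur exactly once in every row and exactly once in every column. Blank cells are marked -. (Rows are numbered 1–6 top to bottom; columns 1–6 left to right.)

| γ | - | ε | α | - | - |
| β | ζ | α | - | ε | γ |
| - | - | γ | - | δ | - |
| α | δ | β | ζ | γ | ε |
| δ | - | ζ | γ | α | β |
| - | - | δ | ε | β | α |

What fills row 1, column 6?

δ

Row 1, column 2: row 1 has {γ, α, ε} and column 2 has {δ, ζ}, leaving only β.
Row 1, column 5: row 1 has {γ, β, α, ε} and column 5 has {δ, γ, β, α, ε}, leaving only ζ.
Row 1 already has {γ, ζ, β, α, ε} and column 6 already has {γ, β, α, ε}, so row 1, column 6 must be δ.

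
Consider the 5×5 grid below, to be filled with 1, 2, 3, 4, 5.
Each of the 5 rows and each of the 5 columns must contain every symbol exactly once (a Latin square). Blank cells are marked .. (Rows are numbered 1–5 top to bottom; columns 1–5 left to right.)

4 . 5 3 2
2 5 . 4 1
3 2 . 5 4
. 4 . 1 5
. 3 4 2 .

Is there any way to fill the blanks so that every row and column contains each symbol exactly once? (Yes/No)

Row 4, column 1: row 4 together with column 1 already contain {1, 2, 3, 4, 5} — every symbol — so nothing can go there. The grid has no valid completion.

No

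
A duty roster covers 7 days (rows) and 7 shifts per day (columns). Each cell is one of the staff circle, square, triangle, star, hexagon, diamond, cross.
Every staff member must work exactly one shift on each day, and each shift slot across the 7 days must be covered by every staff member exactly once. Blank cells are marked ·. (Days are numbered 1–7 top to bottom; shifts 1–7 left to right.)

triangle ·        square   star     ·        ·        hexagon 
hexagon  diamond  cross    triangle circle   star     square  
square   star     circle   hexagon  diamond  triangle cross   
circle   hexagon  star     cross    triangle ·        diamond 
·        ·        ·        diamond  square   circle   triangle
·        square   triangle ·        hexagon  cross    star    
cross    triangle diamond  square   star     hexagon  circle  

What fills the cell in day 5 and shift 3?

Day 5 already has {circle, square, triangle, diamond} and shift 3 already has {circle, square, triangle, star, diamond, cross}, so day 5, shift 3 must be hexagon.

hexagon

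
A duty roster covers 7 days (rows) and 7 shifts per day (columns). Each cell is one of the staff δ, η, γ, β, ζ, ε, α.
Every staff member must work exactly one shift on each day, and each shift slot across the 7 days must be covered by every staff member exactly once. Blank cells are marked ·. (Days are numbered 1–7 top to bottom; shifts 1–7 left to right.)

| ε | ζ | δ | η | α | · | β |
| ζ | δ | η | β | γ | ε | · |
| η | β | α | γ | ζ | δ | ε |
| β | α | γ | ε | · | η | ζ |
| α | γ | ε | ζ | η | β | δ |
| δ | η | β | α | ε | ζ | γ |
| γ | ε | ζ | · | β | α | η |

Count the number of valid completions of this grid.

1

Day 1, shift 6: eliminating its day and shift leaves {γ}.
Day 2, shift 7: eliminating its day and shift leaves {α}.
Day 4, shift 5: eliminating its day and shift leaves {δ}.
Day 7, shift 4: eliminating its day and shift leaves {δ}.
Only one assignment across all blanks avoids any day or shift repeat, giving 1 completion.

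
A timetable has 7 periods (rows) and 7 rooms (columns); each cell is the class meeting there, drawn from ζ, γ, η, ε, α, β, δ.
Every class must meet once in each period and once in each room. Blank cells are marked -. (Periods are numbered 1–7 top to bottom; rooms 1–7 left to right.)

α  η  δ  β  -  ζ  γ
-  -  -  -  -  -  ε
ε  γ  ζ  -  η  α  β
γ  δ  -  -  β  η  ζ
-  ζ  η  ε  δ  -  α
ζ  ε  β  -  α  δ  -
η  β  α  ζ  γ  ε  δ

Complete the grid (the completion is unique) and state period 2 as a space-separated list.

Period 2, room 2: period 2 has {ε} and room 2 has {ζ, γ, η, ε, β, δ}, leaving only α.
Period 2, room 3: period 2 has {ε, α} and room 3 has {ζ, η, α, β, δ}, leaving only γ.
Period 2, room 5: period 2 has {γ, ε, α} and room 5 has {γ, η, α, β, δ}, leaving only ζ.
Period 2, room 6: period 2 has {ζ, γ, ε, α} and room 6 has {ζ, η, ε, α, δ}, leaving only β.
Period 2, room 1: period 2 has {ζ, γ, ε, α, β} and room 1 has {ζ, γ, η, ε, α}, leaving only δ.
Period 2, room 4: period 2 has {ζ, γ, ε, α, β, δ} and room 4 has {ζ, ε, β}, leaving only η.
So period 2 reads: δ α γ η ζ β ε.

δ α γ η ζ β ε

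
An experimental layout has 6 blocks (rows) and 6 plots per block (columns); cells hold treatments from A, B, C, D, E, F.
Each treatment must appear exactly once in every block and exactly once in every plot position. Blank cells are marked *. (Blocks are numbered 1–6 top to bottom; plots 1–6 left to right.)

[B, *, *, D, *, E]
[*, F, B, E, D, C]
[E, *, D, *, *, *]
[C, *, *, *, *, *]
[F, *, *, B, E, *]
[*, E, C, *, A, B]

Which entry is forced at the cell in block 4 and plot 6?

Block 2, plot 1: block 2 has {B, C, D, E, F} and plot 1 has {B, C, E, F}, leaving only A.
Block 5, plot 3: block 5 has {B, E, F} and plot 3 has {B, C, D}, leaving only A.
Block 1, plot 3: block 1 has {B, D, E} and plot 3 has {A, B, C, D}, leaving only F.
Block 1, plot 5: block 1 has {B, D, E, F} and plot 5 has {A, D, E}, leaving only C.
Block 1, plot 2: block 1 has {B, C, D, E, F} and plot 2 has {E, F}, leaving only A.
Block 4, plot 3: block 4 has {C} and plot 3 has {A, B, C, D, F}, leaving only E.
Block 5, plot 6: block 5 has {A, B, E, F} and plot 6 has {B, C, E}, leaving only D.
Block 5, plot 2: block 5 has {A, B, D, E, F} and plot 2 has {A, E, F}, leaving only C.
Block 3, plot 2: block 3 has {D, E} and plot 2 has {A, C, E, F}, leaving only B.
Block 3, plot 5: block 3 has {B, D, E} and plot 5 has {A, C, D, E}, leaving only F.
Block 3, plot 6: block 3 has {B, D, E, F} and plot 6 has {B, C, D, E}, leaving only A.
Block 4 already has {C, E} and plot 6 already has {A, B, C, D, E}, so block 4, plot 6 must be F.

F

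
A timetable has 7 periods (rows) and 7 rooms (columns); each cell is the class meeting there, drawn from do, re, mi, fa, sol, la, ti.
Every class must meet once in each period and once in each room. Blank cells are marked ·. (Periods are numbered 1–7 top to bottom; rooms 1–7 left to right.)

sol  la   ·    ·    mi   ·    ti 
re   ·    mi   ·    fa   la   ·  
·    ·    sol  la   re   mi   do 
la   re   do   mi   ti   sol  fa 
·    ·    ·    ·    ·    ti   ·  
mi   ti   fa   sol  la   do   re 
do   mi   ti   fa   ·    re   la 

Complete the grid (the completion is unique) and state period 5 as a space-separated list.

Period 5, room 1: period 5 has {ti} and room 1 has {do, re, mi, sol, la}, leaving only fa.
Period 1, room 3: period 1 has {mi, sol, la, ti} and room 3 has {do, mi, fa, sol, ti}, leaving only re.
Period 5, room 3: period 5 has {fa, ti} and room 3 has {do, re, mi, fa, sol, ti}, leaving only la.
Period 1, room 4: period 1 has {re, mi, sol, la, ti} and room 4 has {mi, fa, sol, la}, leaving only do.
Period 5, room 4: period 5 has {fa, la, ti} and room 4 has {do, mi, fa, sol, la}, leaving only re.
Period 1, room 6: period 1 has {do, re, mi, sol, la, ti} and room 6 has {do, re, mi, sol, la, ti}, leaving only fa.
Period 2, room 4: period 2 has {re, mi, fa, la} and room 4 has {do, re, mi, fa, sol, la}, leaving only ti.
Period 2, room 7: period 2 has {re, mi, fa, la, ti} and room 7 has {do, re, fa, la, ti}, leaving only sol.
Period 5, room 7: period 5 has {re, fa, la, ti} and room 7 has {do, re, fa, sol, la, ti}, leaving only mi.
Period 2, room 2: period 2 has {re, mi, fa, sol, la, ti} and room 2 has {re, mi, la, ti}, leaving only do.
Period 5, room 2: period 5 has {re, mi, fa, la, ti} and room 2 has {do, re, mi, la, ti}, leaving only sol.
Period 5, room 5: period 5 has {re, mi, fa, sol, la, ti} and room 5 has {re, mi, fa, la, ti}, leaving only do.
So period 5 reads: fa sol la re do ti mi.

fa sol la re do ti mi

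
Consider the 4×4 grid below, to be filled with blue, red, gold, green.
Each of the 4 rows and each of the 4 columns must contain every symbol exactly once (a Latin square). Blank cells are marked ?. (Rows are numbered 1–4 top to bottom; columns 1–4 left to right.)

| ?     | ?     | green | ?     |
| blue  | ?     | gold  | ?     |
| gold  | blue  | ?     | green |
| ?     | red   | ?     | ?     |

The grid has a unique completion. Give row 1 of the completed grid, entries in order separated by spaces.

Row 1, column 1: row 1 has {green} and column 1 has {blue, gold}, leaving only red.
Row 1, column 2: row 1 has {red, green} and column 2 has {blue, red}, leaving only gold.
Row 1, column 4: row 1 has {red, gold, green} and column 4 has {green}, leaving only blue.
So row 1 reads: red gold green blue.

red gold green blue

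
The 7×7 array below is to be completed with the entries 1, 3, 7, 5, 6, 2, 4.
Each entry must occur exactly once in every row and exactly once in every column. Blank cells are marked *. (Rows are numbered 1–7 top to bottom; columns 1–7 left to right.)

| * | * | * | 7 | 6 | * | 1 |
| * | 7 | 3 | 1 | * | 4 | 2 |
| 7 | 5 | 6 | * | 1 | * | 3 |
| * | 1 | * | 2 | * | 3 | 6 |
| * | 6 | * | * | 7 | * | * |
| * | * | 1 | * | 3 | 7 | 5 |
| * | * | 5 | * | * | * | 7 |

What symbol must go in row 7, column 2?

Row 2, column 5: row 2 has {1, 3, 7, 2, 4} and column 5 has {1, 3, 7, 6}, leaving only 5.
Row 2, column 1: row 2 has {1, 3, 7, 5, 2, 4} and column 1 has {7}, leaving only 6.
Row 3, column 4: row 3 has {1, 3, 7, 5, 6} and column 4 has {1, 7, 2}, leaving only 4.
Row 3, column 6: row 3 has {1, 3, 7, 5, 6, 4} and column 6 has {3, 7, 4}, leaving only 2.
Row 1, column 6: row 1 has {1, 7, 6} and column 6 has {3, 7, 2, 4}, leaving only 5.
Row 4, column 5: row 4 has {1, 3, 6, 2} and column 5 has {1, 3, 7, 5, 6}, leaving only 4.
Row 4, column 1: row 4 has {1, 3, 6, 2, 4} and column 1 has {7, 6}, leaving only 5.
Row 4, column 3: row 4 has {1, 3, 5, 6, 2, 4} and column 3 has {1, 3, 5, 6}, leaving only 7.
Row 5, column 6: row 5 has {7, 6} and column 6 has {3, 7, 5, 2, 4}, leaving only 1.
Row 5, column 7: row 5 has {1, 7, 6} and column 7 has {1, 3, 7, 5, 6, 2}, leaving only 4.
Row 5, column 3: row 5 has {1, 7, 6, 4} and column 3 has {1, 3, 7, 5, 6}, leaving only 2.
Row 1, column 3: row 1 has {1, 7, 5, 6} and column 3 has {1, 3, 7, 5, 6, 2}, leaving only 4.
Row 5, column 1: row 5 has {1, 7, 6, 2, 4} and column 1 has {7, 5, 6}, leaving only 3.
Row 1, column 1: row 1 has {1, 7, 5, 6, 4} and column 1 has {3, 7, 5, 6}, leaving only 2.
Row 1, column 2: row 1 has {1, 7, 5, 6, 2, 4} and column 2 has {1, 7, 5, 6}, leaving only 3.
Row 5, column 4: row 5 has {1, 3, 7, 6, 2, 4} and column 4 has {1, 7, 2, 4}, leaving only 5.
Row 6, column 1: row 6 has {1, 3, 7, 5} and column 1 has {3, 7, 5, 6, 2}, leaving only 4.
Row 6, column 2: row 6 has {1, 3, 7, 5, 4} and column 2 has {1, 3, 7, 5, 6}, leaving only 2.
Row 7 already has {7, 5} and column 2 already has {1, 3, 7, 5, 6, 2}, so row 7, column 2 must be 4.

4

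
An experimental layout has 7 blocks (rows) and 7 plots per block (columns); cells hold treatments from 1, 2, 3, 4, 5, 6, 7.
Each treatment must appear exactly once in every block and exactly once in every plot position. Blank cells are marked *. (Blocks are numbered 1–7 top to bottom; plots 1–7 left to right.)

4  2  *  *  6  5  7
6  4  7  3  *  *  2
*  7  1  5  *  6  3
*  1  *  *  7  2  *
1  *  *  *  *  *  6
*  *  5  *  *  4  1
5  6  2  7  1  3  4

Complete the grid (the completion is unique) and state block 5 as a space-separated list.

1 5 4 2 3 7 6

Block 5, plot 6: block 5 has {1, 6} and plot 6 has {2, 3, 4, 5, 6}, leaving only 7.
Block 1, plot 3: block 1 has {2, 4, 5, 6, 7} and plot 3 has {1, 2, 5, 7}, leaving only 3.
Block 5, plot 3: block 5 has {1, 6, 7} and plot 3 has {1, 2, 3, 5, 7}, leaving only 4.
Block 5, plot 4: block 5 has {1, 4, 6, 7} and plot 4 has {3, 5, 7}, leaving only 2.
Block 1, plot 4: block 1 has {2, 3, 4, 5, 6, 7} and plot 4 has {2, 3, 5, 7}, leaving only 1.
Block 2, plot 5: block 2 has {2, 3, 4, 6, 7} and plot 5 has {1, 6, 7}, leaving only 5.
Block 5, plot 5: block 5 has {1, 2, 4, 6, 7} and plot 5 has {1, 5, 6, 7}, leaving only 3.
Block 5, plot 2: block 5 has {1, 2, 3, 4, 6, 7} and plot 2 has {1, 2, 4, 6, 7}, leaving only 5.
So block 5 reads: 1 5 4 2 3 7 6.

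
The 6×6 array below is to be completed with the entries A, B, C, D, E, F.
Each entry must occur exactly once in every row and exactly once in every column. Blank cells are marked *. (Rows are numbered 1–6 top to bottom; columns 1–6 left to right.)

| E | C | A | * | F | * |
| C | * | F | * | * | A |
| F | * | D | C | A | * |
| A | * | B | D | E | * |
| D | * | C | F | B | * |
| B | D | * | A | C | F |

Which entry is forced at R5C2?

Row 1, column 4: row 1 has {A, C, E, F} and column 4 has {A, C, D, F}, leaving only B.
Row 1, column 6: row 1 has {A, B, C, E, F} and column 6 has {A, F}, leaving only D.
Row 2, column 4: row 2 has {A, C, F} and column 4 has {A, B, C, D, F}, leaving only E.
Row 2, column 2: row 2 has {A, C, E, F} and column 2 has {C, D}, leaving only B.
Row 2, column 5: row 2 has {A, B, C, E, F} and column 5 has {A, B, C, E, F}, leaving only D.
Row 3, column 2: row 3 has {A, C, D, F} and column 2 has {B, C, D}, leaving only E.
Row 5 already has {B, C, D, F} and column 2 already has {B, C, D, E}, so row 5, column 2 must be A.

A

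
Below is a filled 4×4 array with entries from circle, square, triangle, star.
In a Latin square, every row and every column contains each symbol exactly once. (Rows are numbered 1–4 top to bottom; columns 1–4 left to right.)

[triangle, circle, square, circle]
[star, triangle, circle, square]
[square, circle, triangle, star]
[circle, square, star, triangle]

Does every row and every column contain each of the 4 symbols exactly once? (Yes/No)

Row 1 contains circle twice (at columns 2 and 4), so it is not a permutation.

No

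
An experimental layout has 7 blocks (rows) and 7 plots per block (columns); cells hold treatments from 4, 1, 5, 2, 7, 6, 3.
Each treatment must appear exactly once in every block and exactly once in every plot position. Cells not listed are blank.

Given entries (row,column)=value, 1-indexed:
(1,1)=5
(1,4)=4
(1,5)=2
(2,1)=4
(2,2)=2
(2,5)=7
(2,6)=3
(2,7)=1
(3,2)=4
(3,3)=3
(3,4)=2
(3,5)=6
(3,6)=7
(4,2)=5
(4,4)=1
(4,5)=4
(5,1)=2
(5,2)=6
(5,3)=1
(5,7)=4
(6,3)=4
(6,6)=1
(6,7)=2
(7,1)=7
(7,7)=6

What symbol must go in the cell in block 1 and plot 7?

3

Block 1, plot 6: block 1 has {4, 5, 2} and plot 6 has {1, 7, 3}, leaving only 6.
Block 1, plot 3: block 1 has {4, 5, 2, 6} and plot 3 has {4, 1, 3}, leaving only 7.
Block 1 already has {4, 5, 2, 7, 6} and plot 7 already has {4, 1, 2, 6}, so block 1, plot 7 must be 3.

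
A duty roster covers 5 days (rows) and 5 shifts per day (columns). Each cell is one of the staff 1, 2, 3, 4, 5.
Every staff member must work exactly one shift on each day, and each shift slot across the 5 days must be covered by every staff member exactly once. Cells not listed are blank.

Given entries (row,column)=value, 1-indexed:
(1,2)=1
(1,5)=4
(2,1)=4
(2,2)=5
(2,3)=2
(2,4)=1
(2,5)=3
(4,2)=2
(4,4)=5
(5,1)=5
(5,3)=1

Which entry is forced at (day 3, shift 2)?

Day 4, shift 5: day 4 has {2, 5} and shift 5 has {3, 4}, leaving only 1.
Day 4, shift 1: day 4 has {1, 2, 5} and shift 1 has {4, 5}, leaving only 3.
Day 1, shift 1: day 1 has {1, 4} and shift 1 has {3, 4, 5}, leaving only 2.
Day 1, shift 4: day 1 has {1, 2, 4} and shift 4 has {1, 5}, leaving only 3.
Day 1, shift 3: day 1 has {1, 2, 3, 4} and shift 3 has {1, 2}, leaving only 5.
Day 3, shift 1: day 3 has {} and shift 1 has {2, 3, 4, 5}, leaving only 1.
Day 4, shift 3: day 4 has {1, 2, 3, 5} and shift 3 has {1, 2, 5}, leaving only 4.
Day 3, shift 3: day 3 has {1} and shift 3 has {1, 2, 4, 5}, leaving only 3.
Day 3 already has {1, 3} and shift 2 already has {1, 2, 5}, so day 3, shift 2 must be 4.

4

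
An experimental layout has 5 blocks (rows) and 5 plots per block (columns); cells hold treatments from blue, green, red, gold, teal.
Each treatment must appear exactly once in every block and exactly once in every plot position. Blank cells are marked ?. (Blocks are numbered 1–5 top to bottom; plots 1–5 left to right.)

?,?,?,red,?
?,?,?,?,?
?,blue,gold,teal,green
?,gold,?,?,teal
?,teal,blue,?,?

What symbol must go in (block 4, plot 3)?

red

Block 1, plot 2: block 1 has {red} and plot 2 has {blue, gold, teal}, leaving only green.
Block 1, plot 3: block 1 has {green, red} and plot 3 has {blue, gold}, leaving only teal.
Block 2, plot 2: block 2 has {} and plot 2 has {blue, green, gold, teal}, leaving only red.
Block 2, plot 3: block 2 has {red} and plot 3 has {blue, gold, teal}, leaving only green.
Block 4 already has {gold, teal} and plot 3 already has {blue, green, gold, teal}, so block 4, plot 3 must be red.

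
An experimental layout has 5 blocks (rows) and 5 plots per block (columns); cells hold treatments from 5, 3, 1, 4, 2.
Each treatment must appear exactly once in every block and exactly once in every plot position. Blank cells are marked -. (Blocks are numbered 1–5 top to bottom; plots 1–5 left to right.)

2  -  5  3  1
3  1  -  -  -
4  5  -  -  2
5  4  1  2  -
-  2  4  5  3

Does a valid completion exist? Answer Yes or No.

No

Block 1, plot 2: block 1 together with plot 2 already contain {5, 3, 1, 4, 2} — every symbol — so nothing can go there. The grid has no valid completion.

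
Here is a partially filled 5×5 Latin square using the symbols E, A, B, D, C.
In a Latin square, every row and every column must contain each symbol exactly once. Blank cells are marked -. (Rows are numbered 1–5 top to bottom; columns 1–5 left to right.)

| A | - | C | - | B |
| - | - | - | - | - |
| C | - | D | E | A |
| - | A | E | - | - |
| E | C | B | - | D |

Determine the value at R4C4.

B

Row 1, column 4: row 1 has {A, B, C} and column 4 has {E}, leaving only D.
Row 1, column 2: row 1 has {A, B, D, C} and column 2 has {A, C}, leaving only E.
Row 2, column 3: row 2 has {} and column 3 has {E, B, D, C}, leaving only A.
Row 3, column 2: row 3 has {E, A, D, C} and column 2 has {E, A, C}, leaving only B.
Row 2, column 2: row 2 has {A} and column 2 has {E, A, B, C}, leaving only D.
Row 2, column 1: row 2 has {A, D} and column 1 has {E, A, C}, leaving only B.
Row 2, column 4: row 2 has {A, B, D} and column 4 has {E, D}, leaving only C.
Row 4 already has {E, A} and column 4 already has {E, D, C}, so row 4, column 4 must be B.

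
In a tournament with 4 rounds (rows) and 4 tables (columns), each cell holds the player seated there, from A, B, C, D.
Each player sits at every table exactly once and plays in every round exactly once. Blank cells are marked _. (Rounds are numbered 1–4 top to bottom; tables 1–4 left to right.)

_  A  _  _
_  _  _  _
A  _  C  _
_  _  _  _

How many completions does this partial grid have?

Round 1, table 1: eliminating its round and table leaves {B, C, D}.
Round 1, table 3: eliminating its round and table leaves {B, D}.
Round 1, table 4: eliminating its round and table leaves {B, C, D}.
Round 2, table 1: eliminating its round and table leaves {B, C, D}.
Round 2, table 2: eliminating its round and table leaves {B, C, D}.
Round 2, table 3: eliminating its round and table leaves {A, B, D}.
Round 2, table 4: eliminating its round and table leaves {A, B, C, D}.
Round 3, table 2: eliminating its round and table leaves {B, D}.
Round 3, table 4: eliminating its round and table leaves {B, D}.
Round 4, table 1: eliminating its round and table leaves {B, C, D}.
Round 4, table 2: eliminating its round and table leaves {B, C, D}.
Round 4, table 3: eliminating its round and table leaves {A, B, D}.
Round 4, table 4: eliminating its round and table leaves {A, B, C, D}.
Enumerating the assignments across these blanks that avoid any round or table repeat gives 16 completions.

16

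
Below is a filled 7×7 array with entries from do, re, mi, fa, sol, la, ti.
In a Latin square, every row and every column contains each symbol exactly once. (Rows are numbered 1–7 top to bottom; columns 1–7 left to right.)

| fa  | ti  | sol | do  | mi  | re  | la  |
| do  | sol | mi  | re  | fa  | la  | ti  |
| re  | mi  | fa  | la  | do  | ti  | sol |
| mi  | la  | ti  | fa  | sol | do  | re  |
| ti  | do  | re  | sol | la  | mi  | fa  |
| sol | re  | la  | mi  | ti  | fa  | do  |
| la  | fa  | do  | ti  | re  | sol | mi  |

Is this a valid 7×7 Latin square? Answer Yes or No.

Each row is a permutation of the 7 symbols, and so is each column.

Yes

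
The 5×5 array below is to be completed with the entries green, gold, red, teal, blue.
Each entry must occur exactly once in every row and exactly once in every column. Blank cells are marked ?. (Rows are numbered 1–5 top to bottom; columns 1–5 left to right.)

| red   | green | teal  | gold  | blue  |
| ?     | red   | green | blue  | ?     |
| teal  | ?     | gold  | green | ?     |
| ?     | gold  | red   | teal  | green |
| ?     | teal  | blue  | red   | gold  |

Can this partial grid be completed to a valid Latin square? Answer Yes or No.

No row or column among the givens repeats a symbol, and propagating forced cells runs into no contradiction.
One valid completion exists (for instance, red green teal gold blue / gold red green blue teal / teal blue gold green red / blue gold red teal green / green teal blue red gold).

Yes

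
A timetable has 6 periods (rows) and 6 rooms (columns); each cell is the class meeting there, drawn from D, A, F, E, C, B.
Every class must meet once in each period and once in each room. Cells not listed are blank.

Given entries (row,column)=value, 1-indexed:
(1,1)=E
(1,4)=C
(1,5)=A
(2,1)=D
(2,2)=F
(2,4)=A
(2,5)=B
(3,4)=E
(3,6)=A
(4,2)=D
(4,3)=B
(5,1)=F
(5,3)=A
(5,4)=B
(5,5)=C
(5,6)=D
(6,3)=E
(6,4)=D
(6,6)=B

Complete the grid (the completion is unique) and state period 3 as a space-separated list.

B C F E D A

Period 1, room 2: period 1 has {A, E, C} and room 2 has {D, F}, leaving only B.
Period 3, room 2: period 3 has {A, E} and room 2 has {D, F, B}, leaving only C.
Period 3, room 1: period 3 has {A, E, C} and room 1 has {D, F, E}, leaving only B.
Period 1, room 6: period 1 has {A, E, C, B} and room 6 has {D, A, B}, leaving only F.
Period 1, room 3: period 1 has {A, F, E, C, B} and room 3 has {A, E, B}, leaving only D.
Period 3, room 3: period 3 has {A, E, C, B} and room 3 has {D, A, E, B}, leaving only F.
Period 3, room 5: period 3 has {A, F, E, C, B} and room 5 has {A, C, B}, leaving only D.
So period 3 reads: B C F E D A.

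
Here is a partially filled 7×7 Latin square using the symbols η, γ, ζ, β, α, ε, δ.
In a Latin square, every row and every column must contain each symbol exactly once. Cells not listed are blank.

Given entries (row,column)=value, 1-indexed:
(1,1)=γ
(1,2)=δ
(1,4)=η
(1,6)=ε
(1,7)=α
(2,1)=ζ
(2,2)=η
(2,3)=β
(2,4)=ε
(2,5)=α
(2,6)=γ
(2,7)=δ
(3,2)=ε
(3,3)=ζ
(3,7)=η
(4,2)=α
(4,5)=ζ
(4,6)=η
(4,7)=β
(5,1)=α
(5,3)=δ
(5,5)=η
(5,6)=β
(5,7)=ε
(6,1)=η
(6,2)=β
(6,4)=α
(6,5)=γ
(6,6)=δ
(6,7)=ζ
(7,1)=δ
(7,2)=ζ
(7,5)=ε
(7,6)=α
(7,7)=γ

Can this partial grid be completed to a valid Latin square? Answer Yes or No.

No

Row 1, column 3: row 1 together with column 3 already contain {η, γ, ζ, β, α, ε, δ} — every symbol — so nothing can go there. The grid has no valid completion.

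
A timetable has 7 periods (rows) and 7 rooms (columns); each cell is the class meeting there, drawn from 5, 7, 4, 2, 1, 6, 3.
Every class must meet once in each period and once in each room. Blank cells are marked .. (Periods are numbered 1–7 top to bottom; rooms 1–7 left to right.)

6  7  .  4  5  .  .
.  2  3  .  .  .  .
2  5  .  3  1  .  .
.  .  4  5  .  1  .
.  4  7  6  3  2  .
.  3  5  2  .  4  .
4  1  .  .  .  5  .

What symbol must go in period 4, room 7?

7

Period 1, room 6: period 1 has {5, 7, 4, 6} and room 6 has {5, 4, 2, 1}, leaving only 3.
Period 3, room 3: period 3 has {5, 2, 1, 3} and room 3 has {5, 7, 4, 3}, leaving only 6.
Period 3, room 6: period 3 has {5, 2, 1, 6, 3} and room 6 has {5, 4, 2, 1, 3}, leaving only 7.
Period 2, room 6: period 2 has {2, 3} and room 6 has {5, 7, 4, 2, 1, 3}, leaving only 6.
Period 3, room 7: period 3 has {5, 7, 2, 1, 6, 3} and room 7 has {}, leaving only 4.
Period 4, room 2: period 4 has {5, 4, 1} and room 2 has {5, 7, 4, 2, 1, 3}, leaving only 6.
Period 7, room 3: period 7 has {5, 4, 1} and room 3 has {5, 7, 4, 6, 3}, leaving only 2.
Period 1, room 3: period 1 has {5, 7, 4, 6, 3} and room 3 has {5, 7, 4, 2, 6, 3}, leaving only 1.
Period 1, room 7: period 1 has {5, 7, 4, 1, 6, 3} and room 7 has {4}, leaving only 2.
Period 7, room 4: period 7 has {5, 4, 2, 1} and room 4 has {5, 4, 2, 6, 3}, leaving only 7.
Period 2, room 4: period 2 has {2, 6, 3} and room 4 has {5, 7, 4, 2, 6, 3}, leaving only 1.
Period 7, room 5: period 7 has {5, 7, 4, 2, 1} and room 5 has {5, 1, 3}, leaving only 6.
Period 6, room 5: period 6 has {5, 4, 2, 3} and room 5 has {5, 1, 6, 3}, leaving only 7.
Period 2, room 5: period 2 has {2, 1, 6, 3} and room 5 has {5, 7, 1, 6, 3}, leaving only 4.
Period 4, room 5: period 4 has {5, 4, 1, 6} and room 5 has {5, 7, 4, 1, 6, 3}, leaving only 2.
Period 6, room 1: period 6 has {5, 7, 4, 2, 3} and room 1 has {4, 2, 6}, leaving only 1.
Period 5, room 1: period 5 has {7, 4, 2, 6, 3} and room 1 has {4, 2, 1, 6}, leaving only 5.
Period 2, room 1: period 2 has {4, 2, 1, 6, 3} and room 1 has {5, 4, 2, 1, 6}, leaving only 7.
Period 2, room 7: period 2 has {7, 4, 2, 1, 6, 3} and room 7 has {4, 2}, leaving only 5.
Period 4, room 1: period 4 has {5, 4, 2, 1, 6} and room 1 has {5, 7, 4, 2, 1, 6}, leaving only 3.
Period 4 already has {5, 4, 2, 1, 6, 3} and room 7 already has {5, 4, 2}, so period 4, room 7 must be 7.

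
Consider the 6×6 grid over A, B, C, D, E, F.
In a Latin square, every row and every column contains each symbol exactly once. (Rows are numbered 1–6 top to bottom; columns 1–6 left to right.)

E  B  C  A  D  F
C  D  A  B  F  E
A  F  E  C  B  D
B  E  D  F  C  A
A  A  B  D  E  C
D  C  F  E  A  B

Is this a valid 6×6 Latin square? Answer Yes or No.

No

Column 1 contains A twice (at rows 3 and 5), so it is not a permutation.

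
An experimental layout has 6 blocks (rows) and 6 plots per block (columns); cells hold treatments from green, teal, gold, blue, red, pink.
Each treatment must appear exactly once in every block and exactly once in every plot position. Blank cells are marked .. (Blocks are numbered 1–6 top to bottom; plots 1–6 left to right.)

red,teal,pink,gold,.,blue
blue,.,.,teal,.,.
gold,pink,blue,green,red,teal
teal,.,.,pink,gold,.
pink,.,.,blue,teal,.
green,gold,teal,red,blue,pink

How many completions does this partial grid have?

Block 1, plot 5: eliminating its block and plot leaves {green}.
Block 2, plot 2: eliminating its block and plot leaves {green, red}.
Block 2, plot 3: eliminating its block and plot leaves {green, gold, red}.
Block 2, plot 5: eliminating its block and plot leaves {green, pink}.
Block 2, plot 6: eliminating its block and plot leaves {green, gold, red}.
Block 4, plot 2: eliminating its block and plot leaves {green, blue, red}.
Block 4, plot 3: eliminating its block and plot leaves {green, red}.
Block 4, plot 6: eliminating its block and plot leaves {green, red}.
Block 5, plot 2: eliminating its block and plot leaves {green, red}.
Block 5, plot 3: eliminating its block and plot leaves {green, gold, red}.
Block 5, plot 6: eliminating its block and plot leaves {green, gold, red}.
Enumerating the assignments across these blanks that avoid any block or plot repeat gives 4 completions.

4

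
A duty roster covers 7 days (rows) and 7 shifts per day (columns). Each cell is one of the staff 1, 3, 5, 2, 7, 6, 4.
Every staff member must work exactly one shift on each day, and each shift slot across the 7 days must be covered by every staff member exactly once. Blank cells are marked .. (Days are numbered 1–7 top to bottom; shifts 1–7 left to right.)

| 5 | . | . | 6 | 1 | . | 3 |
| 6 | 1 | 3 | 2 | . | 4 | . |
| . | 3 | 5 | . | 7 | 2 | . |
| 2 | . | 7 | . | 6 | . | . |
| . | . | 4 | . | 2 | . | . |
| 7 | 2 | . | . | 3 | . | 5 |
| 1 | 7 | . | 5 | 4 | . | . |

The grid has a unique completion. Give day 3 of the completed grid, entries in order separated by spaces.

Day 3, shift 1: day 3 has {3, 5, 2, 7} and shift 1 has {1, 5, 2, 7, 6}, leaving only 4.
Day 3, shift 4: day 3 has {3, 5, 2, 7, 4} and shift 4 has {5, 2, 6}, leaving only 1.
Day 3, shift 7: day 3 has {1, 3, 5, 2, 7, 4} and shift 7 has {3, 5}, leaving only 6.
So day 3 reads: 4 3 5 1 7 2 6.

4 3 5 1 7 2 6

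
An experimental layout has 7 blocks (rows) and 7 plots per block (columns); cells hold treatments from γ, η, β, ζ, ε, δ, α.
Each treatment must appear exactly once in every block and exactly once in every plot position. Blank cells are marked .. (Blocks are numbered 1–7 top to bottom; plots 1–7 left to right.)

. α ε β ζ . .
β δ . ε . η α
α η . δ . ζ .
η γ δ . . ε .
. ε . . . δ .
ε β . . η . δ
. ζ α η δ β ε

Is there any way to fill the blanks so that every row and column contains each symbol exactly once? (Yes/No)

Yes

No block or plot among the givens repeats a symbol, and propagating forced cells runs into no contradiction.
One valid completion exists (for instance, δ α ε β ζ γ η / β δ ζ ε γ η α / α η β δ ε ζ γ / η γ δ α β ε ζ / ζ ε η γ α δ β / ε β γ ζ η α δ / γ ζ α η δ β ε).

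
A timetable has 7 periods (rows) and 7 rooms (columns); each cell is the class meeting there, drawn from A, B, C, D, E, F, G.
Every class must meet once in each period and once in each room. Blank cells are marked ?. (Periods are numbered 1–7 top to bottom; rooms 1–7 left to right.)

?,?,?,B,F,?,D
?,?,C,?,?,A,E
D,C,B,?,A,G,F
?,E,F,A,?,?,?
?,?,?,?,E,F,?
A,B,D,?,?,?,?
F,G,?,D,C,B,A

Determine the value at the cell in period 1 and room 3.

G

Period 1, room 2: period 1 has {B, D, F} and room 2 has {B, C, E, G}, leaving only A.
Period 3, room 4: period 3 has {A, B, C, D, F, G} and room 4 has {A, B, D}, leaving only E.
Period 5, room 2: period 5 has {E, F} and room 2 has {A, B, C, E, G}, leaving only D.
Period 2, room 2: period 2 has {A, C, E} and room 2 has {A, B, C, D, E, G}, leaving only F.
Period 2, room 4: period 2 has {A, C, E, F} and room 4 has {A, B, D, E}, leaving only G.
Period 2, room 1: period 2 has {A, C, E, F, G} and room 1 has {A, D, F}, leaving only B.
Period 2, room 5: period 2 has {A, B, C, E, F, G} and room 5 has {A, C, E, F}, leaving only D.
Period 5, room 4: period 5 has {D, E, F} and room 4 has {A, B, D, E, G}, leaving only C.
Period 5, room 1: period 5 has {C, D, E, F} and room 1 has {A, B, D, F}, leaving only G.
Period 4, room 1: period 4 has {A, E, F} and room 1 has {A, B, D, F, G}, leaving only C.
Period 1, room 1: period 1 has {A, B, D, F} and room 1 has {A, B, C, D, F, G}, leaving only E.
Period 1 already has {A, B, D, E, F} and room 3 already has {B, C, D, F}, so period 1, room 3 must be G.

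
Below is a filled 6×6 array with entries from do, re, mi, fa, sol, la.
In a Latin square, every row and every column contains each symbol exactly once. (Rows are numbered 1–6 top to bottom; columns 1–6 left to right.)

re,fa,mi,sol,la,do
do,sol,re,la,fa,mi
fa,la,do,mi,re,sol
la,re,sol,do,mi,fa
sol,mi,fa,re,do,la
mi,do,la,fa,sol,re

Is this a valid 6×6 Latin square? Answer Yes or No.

Yes

Each row is a permutation of the 6 symbols, and so is each column.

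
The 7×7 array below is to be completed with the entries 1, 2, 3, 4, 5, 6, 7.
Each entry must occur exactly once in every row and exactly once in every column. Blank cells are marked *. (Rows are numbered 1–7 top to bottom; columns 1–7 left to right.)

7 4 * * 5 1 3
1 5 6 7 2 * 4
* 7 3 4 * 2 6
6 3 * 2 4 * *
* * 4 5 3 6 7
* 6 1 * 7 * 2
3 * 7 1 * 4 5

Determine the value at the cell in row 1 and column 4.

Row 1 already has {1, 3, 4, 5, 7} and column 4 already has {1, 2, 4, 5, 7}, so row 1, column 4 must be 6.

6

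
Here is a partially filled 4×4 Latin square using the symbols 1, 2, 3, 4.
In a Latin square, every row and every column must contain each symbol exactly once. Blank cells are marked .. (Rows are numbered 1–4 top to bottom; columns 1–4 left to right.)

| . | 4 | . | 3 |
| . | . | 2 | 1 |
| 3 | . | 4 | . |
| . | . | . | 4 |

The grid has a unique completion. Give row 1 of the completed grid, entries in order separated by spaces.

2 4 1 3

Row 1, column 3: row 1 has {3, 4} and column 3 has {2, 4}, leaving only 1.
Row 1, column 1: row 1 has {1, 3, 4} and column 1 has {3}, leaving only 2.
So row 1 reads: 2 4 1 3.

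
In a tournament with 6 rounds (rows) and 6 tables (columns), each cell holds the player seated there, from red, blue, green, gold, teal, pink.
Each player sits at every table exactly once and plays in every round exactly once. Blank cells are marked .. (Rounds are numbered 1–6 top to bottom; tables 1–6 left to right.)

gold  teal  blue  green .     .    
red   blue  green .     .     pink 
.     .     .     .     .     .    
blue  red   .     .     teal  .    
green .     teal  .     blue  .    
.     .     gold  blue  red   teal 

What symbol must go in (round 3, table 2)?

Round 1, table 5: round 1 has {blue, green, gold, teal} and table 5 has {red, blue, teal}, leaving only pink.
Round 1, table 6: round 1 has {blue, green, gold, teal, pink} and table 6 has {teal, pink}, leaving only red.
Round 2, table 5: round 2 has {red, blue, green, pink} and table 5 has {red, blue, teal, pink}, leaving only gold.
Round 2, table 4: round 2 has {red, blue, green, gold, pink} and table 4 has {blue, green}, leaving only teal.
Round 3, table 5: round 3 has {} and table 5 has {red, blue, gold, teal, pink}, leaving only green.
Round 4, table 3: round 4 has {red, blue, teal} and table 3 has {blue, green, gold, teal}, leaving only pink.
Round 3, table 3: round 3 has {green} and table 3 has {blue, green, gold, teal, pink}, leaving only red.
Round 4, table 4: round 4 has {red, blue, teal, pink} and table 4 has {blue, green, teal}, leaving only gold.
Round 3, table 4: round 3 has {red, green} and table 4 has {blue, green, gold, teal}, leaving only pink.
Round 3 already has {red, green, pink} and table 2 already has {red, blue, teal}, so round 3, table 2 must be gold.

gold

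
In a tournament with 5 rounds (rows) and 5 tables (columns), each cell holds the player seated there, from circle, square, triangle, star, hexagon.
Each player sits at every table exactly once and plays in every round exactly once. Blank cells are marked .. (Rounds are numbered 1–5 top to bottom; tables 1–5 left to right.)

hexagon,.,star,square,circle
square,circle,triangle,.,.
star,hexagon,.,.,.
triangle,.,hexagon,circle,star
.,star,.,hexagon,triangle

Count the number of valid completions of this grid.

1

Round 1, table 2: eliminating its round and table leaves {triangle}.
Round 2, table 4: eliminating its round and table leaves {star}.
Round 2, table 5: eliminating its round and table leaves {hexagon}.
Round 3, table 3: eliminating its round and table leaves {circle, square}.
Round 3, table 4: eliminating its round and table leaves {triangle}.
Round 3, table 5: eliminating its round and table leaves {square}.
Round 4, table 2: eliminating its round and table leaves {square}.
Round 5, table 1: eliminating its round and table leaves {circle}.
Round 5, table 3: eliminating its round and table leaves {circle, square}.
Only one assignment across all blanks avoids any round or table repeat, giving 1 completion.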